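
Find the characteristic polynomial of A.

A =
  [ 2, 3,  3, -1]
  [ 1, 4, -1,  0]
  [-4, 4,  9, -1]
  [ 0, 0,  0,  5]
x^4 - 20*x^3 + 150*x^2 - 500*x + 625

Expanding det(x·I − A) (e.g. by cofactor expansion or by noting that A is similar to its Jordan form J, which has the same characteristic polynomial as A) gives
  χ_A(x) = x^4 - 20*x^3 + 150*x^2 - 500*x + 625
which factors as (x - 5)^4. The eigenvalues (with algebraic multiplicities) are λ = 5 with multiplicity 4.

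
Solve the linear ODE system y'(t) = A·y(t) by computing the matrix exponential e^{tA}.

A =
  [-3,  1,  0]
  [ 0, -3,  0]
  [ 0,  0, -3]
e^{tA} =
  [exp(-3*t), t*exp(-3*t), 0]
  [0, exp(-3*t), 0]
  [0, 0, exp(-3*t)]

Strategy: write A = P · J · P⁻¹ where J is a Jordan canonical form, so e^{tA} = P · e^{tJ} · P⁻¹, and e^{tJ} can be computed block-by-block.

A has Jordan form
J =
  [-3,  1,  0]
  [ 0, -3,  0]
  [ 0,  0, -3]
(up to reordering of blocks).

Per-block formulas:
  For a 2×2 Jordan block J_2(-3): exp(t · J_2(-3)) = e^(-3t)·(I + t·N), where N is the 2×2 nilpotent shift.
  For a 1×1 block at λ = -3: exp(t · [-3]) = [e^(-3t)].

After assembling e^{tJ} and conjugating by P, we get:

e^{tA} =
  [exp(-3*t), t*exp(-3*t), 0]
  [0, exp(-3*t), 0]
  [0, 0, exp(-3*t)]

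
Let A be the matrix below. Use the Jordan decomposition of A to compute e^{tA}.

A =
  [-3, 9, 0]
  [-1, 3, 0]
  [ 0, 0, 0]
e^{tA} =
  [1 - 3*t, 9*t, 0]
  [-t, 3*t + 1, 0]
  [0, 0, 1]

Strategy: write A = P · J · P⁻¹ where J is a Jordan canonical form, so e^{tA} = P · e^{tJ} · P⁻¹, and e^{tJ} can be computed block-by-block.

A has Jordan form
J =
  [0, 1, 0]
  [0, 0, 0]
  [0, 0, 0]
(up to reordering of blocks).

Per-block formulas:
  For a 1×1 block at λ = 0: exp(t · [0]) = [e^(0t)].
  For a 2×2 Jordan block J_2(0): exp(t · J_2(0)) = e^(0t)·(I + t·N), where N is the 2×2 nilpotent shift.

After assembling e^{tJ} and conjugating by P, we get:

e^{tA} =
  [1 - 3*t, 9*t, 0]
  [-t, 3*t + 1, 0]
  [0, 0, 1]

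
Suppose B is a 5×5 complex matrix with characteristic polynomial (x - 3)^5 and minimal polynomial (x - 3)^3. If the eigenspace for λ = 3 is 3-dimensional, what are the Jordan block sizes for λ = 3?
Block sizes for λ = 3: [3, 1, 1]

Step 1 — from the characteristic polynomial, algebraic multiplicity of λ = 3 is 5. From dim ker(B − (3)·I) = 3, there are exactly 3 Jordan blocks for λ = 3.
Step 2 — from the minimal polynomial, the factor (x − 3)^3 tells us the largest block for λ = 3 has size 3.
Step 3 — with total size 5, 3 blocks, and largest block 3, the block sizes (in nonincreasing order) are [3, 1, 1].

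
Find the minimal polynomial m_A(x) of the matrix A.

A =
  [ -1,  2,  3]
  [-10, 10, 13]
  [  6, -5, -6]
x^3 - 3*x^2 + 3*x - 1

The characteristic polynomial is χ_A(x) = (x - 1)^3, so the eigenvalues are known. The minimal polynomial is
  m_A(x) = Π_λ (x − λ)^{k_λ}
where k_λ is the size of the *largest* Jordan block for λ (equivalently, the smallest k with (A − λI)^k v = 0 for every generalised eigenvector v of λ).

  λ = 1: largest Jordan block has size 3, contributing (x − 1)^3

So m_A(x) = (x - 1)^3 = x^3 - 3*x^2 + 3*x - 1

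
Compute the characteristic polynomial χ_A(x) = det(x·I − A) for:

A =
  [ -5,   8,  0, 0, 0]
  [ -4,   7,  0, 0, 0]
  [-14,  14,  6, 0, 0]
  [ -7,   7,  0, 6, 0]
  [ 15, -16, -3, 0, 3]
x^5 - 17*x^4 + 99*x^3 - 207*x^2 + 324

Expanding det(x·I − A) (e.g. by cofactor expansion or by noting that A is similar to its Jordan form J, which has the same characteristic polynomial as A) gives
  χ_A(x) = x^5 - 17*x^4 + 99*x^3 - 207*x^2 + 324
which factors as (x - 6)^2*(x - 3)^2*(x + 1). The eigenvalues (with algebraic multiplicities) are λ = -1 with multiplicity 1, λ = 3 with multiplicity 2, λ = 6 with multiplicity 2.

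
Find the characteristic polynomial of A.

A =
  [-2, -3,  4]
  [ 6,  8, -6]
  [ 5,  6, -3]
x^3 - 3*x^2 + 4

Expanding det(x·I − A) (e.g. by cofactor expansion or by noting that A is similar to its Jordan form J, which has the same characteristic polynomial as A) gives
  χ_A(x) = x^3 - 3*x^2 + 4
which factors as (x - 2)^2*(x + 1). The eigenvalues (with algebraic multiplicities) are λ = -1 with multiplicity 1, λ = 2 with multiplicity 2.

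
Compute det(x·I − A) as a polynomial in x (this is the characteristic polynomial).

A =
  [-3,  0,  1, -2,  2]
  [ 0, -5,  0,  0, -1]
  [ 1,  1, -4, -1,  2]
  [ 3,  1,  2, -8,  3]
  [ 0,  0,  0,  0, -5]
x^5 + 25*x^4 + 250*x^3 + 1250*x^2 + 3125*x + 3125

Expanding det(x·I − A) (e.g. by cofactor expansion or by noting that A is similar to its Jordan form J, which has the same characteristic polynomial as A) gives
  χ_A(x) = x^5 + 25*x^4 + 250*x^3 + 1250*x^2 + 3125*x + 3125
which factors as (x + 5)^5. The eigenvalues (with algebraic multiplicities) are λ = -5 with multiplicity 5.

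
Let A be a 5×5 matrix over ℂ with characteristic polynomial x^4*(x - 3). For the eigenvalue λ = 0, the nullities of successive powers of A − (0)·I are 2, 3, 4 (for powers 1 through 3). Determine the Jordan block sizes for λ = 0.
Block sizes for λ = 0: [3, 1]

From the dimensions of kernels of powers, the number of Jordan blocks of size at least j is d_j − d_{j−1} where d_j = dim ker(N^j) (with d_0 = 0). Computing the differences gives [2, 1, 1].
The number of blocks of size exactly k is (#blocks of size ≥ k) − (#blocks of size ≥ k + 1), so the partition is: 1 block(s) of size 1, 1 block(s) of size 3.
In nonincreasing order the block sizes are [3, 1].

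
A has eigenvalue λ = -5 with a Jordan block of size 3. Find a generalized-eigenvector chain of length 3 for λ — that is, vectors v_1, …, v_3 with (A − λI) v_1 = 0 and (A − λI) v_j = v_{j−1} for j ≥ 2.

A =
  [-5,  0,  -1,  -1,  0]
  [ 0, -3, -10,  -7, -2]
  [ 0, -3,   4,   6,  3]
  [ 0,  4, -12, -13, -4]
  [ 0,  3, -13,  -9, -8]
A Jordan chain for λ = -5 of length 3:
v_1 = (-1, 0, 0, 0, 0)ᵀ
v_2 = (0, 2, -3, 4, 3)ᵀ
v_3 = (0, 1, 0, 0, 0)ᵀ

Let N = A − (-5)·I. We want v_3 with N^3 v_3 = 0 but N^2 v_3 ≠ 0; then v_{j-1} := N · v_j for j = 3, …, 2.

Pick v_3 = (0, 1, 0, 0, 0)ᵀ.
Then v_2 = N · v_3 = (0, 2, -3, 4, 3)ᵀ.
Then v_1 = N · v_2 = (-1, 0, 0, 0, 0)ᵀ.

Sanity check: (A − (-5)·I) v_1 = (0, 0, 0, 0, 0)ᵀ = 0. ✓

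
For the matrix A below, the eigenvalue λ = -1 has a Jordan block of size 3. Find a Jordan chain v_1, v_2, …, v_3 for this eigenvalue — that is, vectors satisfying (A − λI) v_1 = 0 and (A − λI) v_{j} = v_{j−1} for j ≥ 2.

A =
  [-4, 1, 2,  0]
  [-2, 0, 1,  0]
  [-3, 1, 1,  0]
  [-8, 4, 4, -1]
A Jordan chain for λ = -1 of length 3:
v_1 = (1, 1, 1, 4)ᵀ
v_2 = (-3, -2, -3, -8)ᵀ
v_3 = (1, 0, 0, 0)ᵀ

Let N = A − (-1)·I. We want v_3 with N^3 v_3 = 0 but N^2 v_3 ≠ 0; then v_{j-1} := N · v_j for j = 3, …, 2.

Pick v_3 = (1, 0, 0, 0)ᵀ.
Then v_2 = N · v_3 = (-3, -2, -3, -8)ᵀ.
Then v_1 = N · v_2 = (1, 1, 1, 4)ᵀ.

Sanity check: (A − (-1)·I) v_1 = (0, 0, 0, 0)ᵀ = 0. ✓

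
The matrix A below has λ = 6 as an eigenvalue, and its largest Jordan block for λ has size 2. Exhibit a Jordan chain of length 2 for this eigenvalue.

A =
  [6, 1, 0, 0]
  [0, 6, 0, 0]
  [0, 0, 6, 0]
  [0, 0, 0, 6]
A Jordan chain for λ = 6 of length 2:
v_1 = (1, 0, 0, 0)ᵀ
v_2 = (0, 1, 0, 0)ᵀ

Let N = A − (6)·I. We want v_2 with N^2 v_2 = 0 but N^1 v_2 ≠ 0; then v_{j-1} := N · v_j for j = 2, …, 2.

Pick v_2 = (0, 1, 0, 0)ᵀ.
Then v_1 = N · v_2 = (1, 0, 0, 0)ᵀ.

Sanity check: (A − (6)·I) v_1 = (0, 0, 0, 0)ᵀ = 0. ✓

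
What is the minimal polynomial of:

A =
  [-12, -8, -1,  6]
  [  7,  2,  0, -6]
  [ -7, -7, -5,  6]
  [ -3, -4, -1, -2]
x^4 + 17*x^3 + 105*x^2 + 275*x + 250

The characteristic polynomial is χ_A(x) = (x + 2)*(x + 5)^3, so the eigenvalues are known. The minimal polynomial is
  m_A(x) = Π_λ (x − λ)^{k_λ}
where k_λ is the size of the *largest* Jordan block for λ (equivalently, the smallest k with (A − λI)^k v = 0 for every generalised eigenvector v of λ).

  λ = -5: largest Jordan block has size 3, contributing (x + 5)^3
  λ = -2: largest Jordan block has size 1, contributing (x + 2)

So m_A(x) = (x + 2)*(x + 5)^3 = x^4 + 17*x^3 + 105*x^2 + 275*x + 250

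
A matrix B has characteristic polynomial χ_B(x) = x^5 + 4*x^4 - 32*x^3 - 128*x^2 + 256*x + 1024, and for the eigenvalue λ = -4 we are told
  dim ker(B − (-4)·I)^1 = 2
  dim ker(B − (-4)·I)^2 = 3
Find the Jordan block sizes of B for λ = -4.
Block sizes for λ = -4: [2, 1]

From the dimensions of kernels of powers, the number of Jordan blocks of size at least j is d_j − d_{j−1} where d_j = dim ker(N^j) (with d_0 = 0). Computing the differences gives [2, 1].
The number of blocks of size exactly k is (#blocks of size ≥ k) − (#blocks of size ≥ k + 1), so the partition is: 1 block(s) of size 1, 1 block(s) of size 2.
In nonincreasing order the block sizes are [2, 1].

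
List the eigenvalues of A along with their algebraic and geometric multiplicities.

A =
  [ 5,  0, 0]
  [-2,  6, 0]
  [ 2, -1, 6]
λ = 5: alg = 1, geom = 1; λ = 6: alg = 2, geom = 1

Step 1 — factor the characteristic polynomial to read off the algebraic multiplicities:
  χ_A(x) = (x - 6)^2*(x - 5)

Step 2 — compute geometric multiplicities via the rank-nullity identity g(λ) = n − rank(A − λI):
  rank(A − (5)·I) = 2, so dim ker(A − (5)·I) = n − 2 = 1
  rank(A − (6)·I) = 2, so dim ker(A − (6)·I) = n − 2 = 1

Summary:
  λ = 5: algebraic multiplicity = 1, geometric multiplicity = 1
  λ = 6: algebraic multiplicity = 2, geometric multiplicity = 1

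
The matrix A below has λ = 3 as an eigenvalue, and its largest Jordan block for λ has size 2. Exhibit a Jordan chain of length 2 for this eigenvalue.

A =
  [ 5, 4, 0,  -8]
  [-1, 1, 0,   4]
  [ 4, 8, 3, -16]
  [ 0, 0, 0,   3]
A Jordan chain for λ = 3 of length 2:
v_1 = (2, -1, 4, 0)ᵀ
v_2 = (1, 0, 0, 0)ᵀ

Let N = A − (3)·I. We want v_2 with N^2 v_2 = 0 but N^1 v_2 ≠ 0; then v_{j-1} := N · v_j for j = 2, …, 2.

Pick v_2 = (1, 0, 0, 0)ᵀ.
Then v_1 = N · v_2 = (2, -1, 4, 0)ᵀ.

Sanity check: (A − (3)·I) v_1 = (0, 0, 0, 0)ᵀ = 0. ✓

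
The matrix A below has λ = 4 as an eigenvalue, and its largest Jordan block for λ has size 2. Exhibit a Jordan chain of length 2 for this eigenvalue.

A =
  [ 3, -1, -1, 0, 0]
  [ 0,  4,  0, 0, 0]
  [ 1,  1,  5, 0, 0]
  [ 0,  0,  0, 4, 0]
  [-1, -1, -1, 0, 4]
A Jordan chain for λ = 4 of length 2:
v_1 = (-1, 0, 1, 0, -1)ᵀ
v_2 = (1, 0, 0, 0, 0)ᵀ

Let N = A − (4)·I. We want v_2 with N^2 v_2 = 0 but N^1 v_2 ≠ 0; then v_{j-1} := N · v_j for j = 2, …, 2.

Pick v_2 = (1, 0, 0, 0, 0)ᵀ.
Then v_1 = N · v_2 = (-1, 0, 1, 0, -1)ᵀ.

Sanity check: (A − (4)·I) v_1 = (0, 0, 0, 0, 0)ᵀ = 0. ✓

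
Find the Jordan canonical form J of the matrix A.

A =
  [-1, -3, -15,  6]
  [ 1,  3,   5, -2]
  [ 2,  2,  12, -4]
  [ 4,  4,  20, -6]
J_2(2) ⊕ J_1(2) ⊕ J_1(2)

The characteristic polynomial is
  det(x·I − A) = x^4 - 8*x^3 + 24*x^2 - 32*x + 16 = (x - 2)^4

Eigenvalues and multiplicities (the geometric multiplicity of λ is n − rank(A − λI), which equals the number of Jordan blocks for λ):
  λ = 2: algebraic multiplicity = 4, geometric multiplicity = 3

Determining the block sizes for each eigenvalue:
  λ = 2: 3 blocks summing to 4 forces exactly one block of size 2 and the rest size 1 → block sizes [2, 1, 1]

Assembling the blocks gives a Jordan form
J =
  [2, 1, 0, 0]
  [0, 2, 0, 0]
  [0, 0, 2, 0]
  [0, 0, 0, 2]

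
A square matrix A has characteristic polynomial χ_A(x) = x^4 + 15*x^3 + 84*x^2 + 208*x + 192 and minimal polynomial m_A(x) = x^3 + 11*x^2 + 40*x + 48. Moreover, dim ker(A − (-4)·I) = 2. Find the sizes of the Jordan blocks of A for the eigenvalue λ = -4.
Block sizes for λ = -4: [2, 1]

Step 1 — from the characteristic polynomial, algebraic multiplicity of λ = -4 is 3. From dim ker(A − (-4)·I) = 2, there are exactly 2 Jordan blocks for λ = -4.
Step 2 — from the minimal polynomial, the factor (x + 4)^2 tells us the largest block for λ = -4 has size 2.
Step 3 — with total size 3, 2 blocks, and largest block 2, the block sizes (in nonincreasing order) are [2, 1].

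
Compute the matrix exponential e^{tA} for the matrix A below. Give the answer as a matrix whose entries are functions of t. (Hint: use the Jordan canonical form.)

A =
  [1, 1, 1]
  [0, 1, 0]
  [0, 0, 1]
e^{tA} =
  [exp(t), t*exp(t), t*exp(t)]
  [0, exp(t), 0]
  [0, 0, exp(t)]

Strategy: write A = P · J · P⁻¹ where J is a Jordan canonical form, so e^{tA} = P · e^{tJ} · P⁻¹, and e^{tJ} can be computed block-by-block.

A has Jordan form
J =
  [1, 1, 0]
  [0, 1, 0]
  [0, 0, 1]
(up to reordering of blocks).

Per-block formulas:
  For a 2×2 Jordan block J_2(1): exp(t · J_2(1)) = e^(1t)·(I + t·N), where N is the 2×2 nilpotent shift.
  For a 1×1 block at λ = 1: exp(t · [1]) = [e^(1t)].

After assembling e^{tJ} and conjugating by P, we get:

e^{tA} =
  [exp(t), t*exp(t), t*exp(t)]
  [0, exp(t), 0]
  [0, 0, exp(t)]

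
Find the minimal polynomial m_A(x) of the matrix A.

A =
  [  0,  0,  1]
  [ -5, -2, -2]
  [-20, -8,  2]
x^3

The characteristic polynomial is χ_A(x) = x^3, so the eigenvalues are known. The minimal polynomial is
  m_A(x) = Π_λ (x − λ)^{k_λ}
where k_λ is the size of the *largest* Jordan block for λ (equivalently, the smallest k with (A − λI)^k v = 0 for every generalised eigenvector v of λ).

  λ = 0: largest Jordan block has size 3, contributing (x − 0)^3

So m_A(x) = x^3 = x^3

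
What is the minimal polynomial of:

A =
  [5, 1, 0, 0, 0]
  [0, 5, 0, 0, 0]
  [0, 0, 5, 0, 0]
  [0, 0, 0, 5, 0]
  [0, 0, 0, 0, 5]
x^2 - 10*x + 25

The characteristic polynomial is χ_A(x) = (x - 5)^5, so the eigenvalues are known. The minimal polynomial is
  m_A(x) = Π_λ (x − λ)^{k_λ}
where k_λ is the size of the *largest* Jordan block for λ (equivalently, the smallest k with (A − λI)^k v = 0 for every generalised eigenvector v of λ).

  λ = 5: largest Jordan block has size 2, contributing (x − 5)^2

So m_A(x) = (x - 5)^2 = x^2 - 10*x + 25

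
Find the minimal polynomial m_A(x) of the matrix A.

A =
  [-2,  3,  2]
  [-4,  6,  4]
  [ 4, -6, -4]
x^2

The characteristic polynomial is χ_A(x) = x^3, so the eigenvalues are known. The minimal polynomial is
  m_A(x) = Π_λ (x − λ)^{k_λ}
where k_λ is the size of the *largest* Jordan block for λ (equivalently, the smallest k with (A − λI)^k v = 0 for every generalised eigenvector v of λ).

  λ = 0: largest Jordan block has size 2, contributing (x − 0)^2

So m_A(x) = x^2 = x^2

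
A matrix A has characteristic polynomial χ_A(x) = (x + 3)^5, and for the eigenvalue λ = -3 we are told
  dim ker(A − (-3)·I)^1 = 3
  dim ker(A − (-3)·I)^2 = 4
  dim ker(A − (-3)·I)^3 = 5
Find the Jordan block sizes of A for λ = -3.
Block sizes for λ = -3: [3, 1, 1]

From the dimensions of kernels of powers, the number of Jordan blocks of size at least j is d_j − d_{j−1} where d_j = dim ker(N^j) (with d_0 = 0). Computing the differences gives [3, 1, 1].
The number of blocks of size exactly k is (#blocks of size ≥ k) − (#blocks of size ≥ k + 1), so the partition is: 2 block(s) of size 1, 1 block(s) of size 3.
In nonincreasing order the block sizes are [3, 1, 1].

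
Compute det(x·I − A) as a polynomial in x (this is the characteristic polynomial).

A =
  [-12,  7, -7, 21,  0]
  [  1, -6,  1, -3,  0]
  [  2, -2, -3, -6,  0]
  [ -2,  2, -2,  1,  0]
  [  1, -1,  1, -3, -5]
x^5 + 25*x^4 + 250*x^3 + 1250*x^2 + 3125*x + 3125

Expanding det(x·I − A) (e.g. by cofactor expansion or by noting that A is similar to its Jordan form J, which has the same characteristic polynomial as A) gives
  χ_A(x) = x^5 + 25*x^4 + 250*x^3 + 1250*x^2 + 3125*x + 3125
which factors as (x + 5)^5. The eigenvalues (with algebraic multiplicities) are λ = -5 with multiplicity 5.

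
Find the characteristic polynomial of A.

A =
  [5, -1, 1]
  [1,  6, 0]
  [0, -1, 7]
x^3 - 18*x^2 + 108*x - 216

Expanding det(x·I − A) (e.g. by cofactor expansion or by noting that A is similar to its Jordan form J, which has the same characteristic polynomial as A) gives
  χ_A(x) = x^3 - 18*x^2 + 108*x - 216
which factors as (x - 6)^3. The eigenvalues (with algebraic multiplicities) are λ = 6 with multiplicity 3.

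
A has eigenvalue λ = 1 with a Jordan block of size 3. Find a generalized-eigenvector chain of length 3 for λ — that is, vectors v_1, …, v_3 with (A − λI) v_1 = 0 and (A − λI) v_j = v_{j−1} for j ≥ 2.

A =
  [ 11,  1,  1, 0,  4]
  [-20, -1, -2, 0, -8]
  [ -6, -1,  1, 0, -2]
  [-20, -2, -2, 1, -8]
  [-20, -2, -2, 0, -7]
A Jordan chain for λ = 1 of length 3:
v_1 = (-6, 12, 0, 12, 12)ᵀ
v_2 = (10, -20, -6, -20, -20)ᵀ
v_3 = (1, 0, 0, 0, 0)ᵀ

Let N = A − (1)·I. We want v_3 with N^3 v_3 = 0 but N^2 v_3 ≠ 0; then v_{j-1} := N · v_j for j = 3, …, 2.

Pick v_3 = (1, 0, 0, 0, 0)ᵀ.
Then v_2 = N · v_3 = (10, -20, -6, -20, -20)ᵀ.
Then v_1 = N · v_2 = (-6, 12, 0, 12, 12)ᵀ.

Sanity check: (A − (1)·I) v_1 = (0, 0, 0, 0, 0)ᵀ = 0. ✓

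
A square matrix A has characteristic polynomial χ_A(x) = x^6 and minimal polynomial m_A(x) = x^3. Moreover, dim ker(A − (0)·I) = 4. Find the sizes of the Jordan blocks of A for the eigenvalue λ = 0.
Block sizes for λ = 0: [3, 1, 1, 1]

Step 1 — from the characteristic polynomial, algebraic multiplicity of λ = 0 is 6. From dim ker(A − (0)·I) = 4, there are exactly 4 Jordan blocks for λ = 0.
Step 2 — from the minimal polynomial, the factor (x − 0)^3 tells us the largest block for λ = 0 has size 3.
Step 3 — with total size 6, 4 blocks, and largest block 3, the block sizes (in nonincreasing order) are [3, 1, 1, 1].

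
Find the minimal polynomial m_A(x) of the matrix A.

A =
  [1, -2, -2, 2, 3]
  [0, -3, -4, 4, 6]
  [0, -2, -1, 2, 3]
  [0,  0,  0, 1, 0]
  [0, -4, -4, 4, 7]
x^2 - 2*x + 1

The characteristic polynomial is χ_A(x) = (x - 1)^5, so the eigenvalues are known. The minimal polynomial is
  m_A(x) = Π_λ (x − λ)^{k_λ}
where k_λ is the size of the *largest* Jordan block for λ (equivalently, the smallest k with (A − λI)^k v = 0 for every generalised eigenvector v of λ).

  λ = 1: largest Jordan block has size 2, contributing (x − 1)^2

So m_A(x) = (x - 1)^2 = x^2 - 2*x + 1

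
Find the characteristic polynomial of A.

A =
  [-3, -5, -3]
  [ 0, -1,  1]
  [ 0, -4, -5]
x^3 + 9*x^2 + 27*x + 27

Expanding det(x·I − A) (e.g. by cofactor expansion or by noting that A is similar to its Jordan form J, which has the same characteristic polynomial as A) gives
  χ_A(x) = x^3 + 9*x^2 + 27*x + 27
which factors as (x + 3)^3. The eigenvalues (with algebraic multiplicities) are λ = -3 with multiplicity 3.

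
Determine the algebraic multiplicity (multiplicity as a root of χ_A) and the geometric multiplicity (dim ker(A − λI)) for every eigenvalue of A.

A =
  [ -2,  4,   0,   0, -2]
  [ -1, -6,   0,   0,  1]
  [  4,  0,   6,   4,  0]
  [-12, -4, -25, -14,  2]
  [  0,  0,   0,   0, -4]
λ = -4: alg = 5, geom = 3

Step 1 — factor the characteristic polynomial to read off the algebraic multiplicities:
  χ_A(x) = (x + 4)^5

Step 2 — compute geometric multiplicities via the rank-nullity identity g(λ) = n − rank(A − λI):
  rank(A − (-4)·I) = 2, so dim ker(A − (-4)·I) = n − 2 = 3

Summary:
  λ = -4: algebraic multiplicity = 5, geometric multiplicity = 3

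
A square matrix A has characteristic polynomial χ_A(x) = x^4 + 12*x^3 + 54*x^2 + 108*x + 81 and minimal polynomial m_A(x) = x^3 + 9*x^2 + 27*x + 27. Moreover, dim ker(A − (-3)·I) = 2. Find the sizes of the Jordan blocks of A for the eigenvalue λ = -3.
Block sizes for λ = -3: [3, 1]

Step 1 — from the characteristic polynomial, algebraic multiplicity of λ = -3 is 4. From dim ker(A − (-3)·I) = 2, there are exactly 2 Jordan blocks for λ = -3.
Step 2 — from the minimal polynomial, the factor (x + 3)^3 tells us the largest block for λ = -3 has size 3.
Step 3 — with total size 4, 2 blocks, and largest block 3, the block sizes (in nonincreasing order) are [3, 1].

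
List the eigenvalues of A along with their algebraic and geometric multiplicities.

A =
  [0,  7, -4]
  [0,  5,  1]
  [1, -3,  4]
λ = 3: alg = 3, geom = 1

Step 1 — factor the characteristic polynomial to read off the algebraic multiplicities:
  χ_A(x) = (x - 3)^3

Step 2 — compute geometric multiplicities via the rank-nullity identity g(λ) = n − rank(A − λI):
  rank(A − (3)·I) = 2, so dim ker(A − (3)·I) = n − 2 = 1

Summary:
  λ = 3: algebraic multiplicity = 3, geometric multiplicity = 1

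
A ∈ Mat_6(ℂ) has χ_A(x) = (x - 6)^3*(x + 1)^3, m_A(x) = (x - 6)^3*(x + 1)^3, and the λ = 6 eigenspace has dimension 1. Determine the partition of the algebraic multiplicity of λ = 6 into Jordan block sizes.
Block sizes for λ = 6: [3]

Step 1 — from the characteristic polynomial, algebraic multiplicity of λ = 6 is 3. From dim ker(A − (6)·I) = 1, there are exactly 1 Jordan blocks for λ = 6.
Step 2 — from the minimal polynomial, the factor (x − 6)^3 tells us the largest block for λ = 6 has size 3.
Step 3 — with total size 3, 1 blocks, and largest block 3, the block sizes (in nonincreasing order) are [3].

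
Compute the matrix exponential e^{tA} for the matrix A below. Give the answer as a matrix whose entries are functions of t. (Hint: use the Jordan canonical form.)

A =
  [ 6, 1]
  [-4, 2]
e^{tA} =
  [2*t*exp(4*t) + exp(4*t), t*exp(4*t)]
  [-4*t*exp(4*t), -2*t*exp(4*t) + exp(4*t)]

Strategy: write A = P · J · P⁻¹ where J is a Jordan canonical form, so e^{tA} = P · e^{tJ} · P⁻¹, and e^{tJ} can be computed block-by-block.

A has Jordan form
J =
  [4, 1]
  [0, 4]
(up to reordering of blocks).

Per-block formulas:
  For a 2×2 Jordan block J_2(4): exp(t · J_2(4)) = e^(4t)·(I + t·N), where N is the 2×2 nilpotent shift.

After assembling e^{tJ} and conjugating by P, we get:

e^{tA} =
  [2*t*exp(4*t) + exp(4*t), t*exp(4*t)]
  [-4*t*exp(4*t), -2*t*exp(4*t) + exp(4*t)]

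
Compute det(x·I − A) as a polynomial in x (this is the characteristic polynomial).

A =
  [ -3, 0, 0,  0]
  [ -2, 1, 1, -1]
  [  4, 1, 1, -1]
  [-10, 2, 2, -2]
x^4 + 3*x^3

Expanding det(x·I − A) (e.g. by cofactor expansion or by noting that A is similar to its Jordan form J, which has the same characteristic polynomial as A) gives
  χ_A(x) = x^4 + 3*x^3
which factors as x^3*(x + 3). The eigenvalues (with algebraic multiplicities) are λ = -3 with multiplicity 1, λ = 0 with multiplicity 3.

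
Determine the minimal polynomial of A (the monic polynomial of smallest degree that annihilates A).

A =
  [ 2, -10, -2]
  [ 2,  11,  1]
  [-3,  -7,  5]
x^3 - 18*x^2 + 108*x - 216

The characteristic polynomial is χ_A(x) = (x - 6)^3, so the eigenvalues are known. The minimal polynomial is
  m_A(x) = Π_λ (x − λ)^{k_λ}
where k_λ is the size of the *largest* Jordan block for λ (equivalently, the smallest k with (A − λI)^k v = 0 for every generalised eigenvector v of λ).

  λ = 6: largest Jordan block has size 3, contributing (x − 6)^3

So m_A(x) = (x - 6)^3 = x^3 - 18*x^2 + 108*x - 216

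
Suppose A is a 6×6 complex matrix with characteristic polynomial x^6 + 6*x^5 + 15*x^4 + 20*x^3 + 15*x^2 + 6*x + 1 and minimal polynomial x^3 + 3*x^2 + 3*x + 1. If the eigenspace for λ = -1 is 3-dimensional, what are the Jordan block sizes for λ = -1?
Block sizes for λ = -1: [3, 2, 1]

Step 1 — from the characteristic polynomial, algebraic multiplicity of λ = -1 is 6. From dim ker(A − (-1)·I) = 3, there are exactly 3 Jordan blocks for λ = -1.
Step 2 — from the minimal polynomial, the factor (x + 1)^3 tells us the largest block for λ = -1 has size 3.
Step 3 — with total size 6, 3 blocks, and largest block 3, the block sizes (in nonincreasing order) are [3, 2, 1].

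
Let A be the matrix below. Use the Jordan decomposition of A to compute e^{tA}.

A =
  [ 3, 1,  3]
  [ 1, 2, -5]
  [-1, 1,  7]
e^{tA} =
  [-t^2*exp(4*t)/2 - t*exp(4*t) + exp(4*t), t*exp(4*t), t^2*exp(4*t)/2 + 3*t*exp(4*t)]
  [t^2*exp(4*t) + t*exp(4*t), -2*t*exp(4*t) + exp(4*t), -t^2*exp(4*t) - 5*t*exp(4*t)]
  [-t^2*exp(4*t)/2 - t*exp(4*t), t*exp(4*t), t^2*exp(4*t)/2 + 3*t*exp(4*t) + exp(4*t)]

Strategy: write A = P · J · P⁻¹ where J is a Jordan canonical form, so e^{tA} = P · e^{tJ} · P⁻¹, and e^{tJ} can be computed block-by-block.

A has Jordan form
J =
  [4, 1, 0]
  [0, 4, 1]
  [0, 0, 4]
(up to reordering of blocks).

Per-block formulas:
  For a 3×3 Jordan block J_3(4): exp(t · J_3(4)) = e^(4t)·(I + t·N + (t^2/2)·N^2), where N is the 3×3 nilpotent shift.

After assembling e^{tJ} and conjugating by P, we get:

e^{tA} =
  [-t^2*exp(4*t)/2 - t*exp(4*t) + exp(4*t), t*exp(4*t), t^2*exp(4*t)/2 + 3*t*exp(4*t)]
  [t^2*exp(4*t) + t*exp(4*t), -2*t*exp(4*t) + exp(4*t), -t^2*exp(4*t) - 5*t*exp(4*t)]
  [-t^2*exp(4*t)/2 - t*exp(4*t), t*exp(4*t), t^2*exp(4*t)/2 + 3*t*exp(4*t) + exp(4*t)]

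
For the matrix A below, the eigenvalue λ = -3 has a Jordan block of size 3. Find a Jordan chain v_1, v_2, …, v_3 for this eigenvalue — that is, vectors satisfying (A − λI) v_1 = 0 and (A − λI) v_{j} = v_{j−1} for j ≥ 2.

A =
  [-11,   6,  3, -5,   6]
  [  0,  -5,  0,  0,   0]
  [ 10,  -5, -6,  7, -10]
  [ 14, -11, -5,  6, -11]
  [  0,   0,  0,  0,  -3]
A Jordan chain for λ = -3 of length 3:
v_1 = (1, 0, 1, -1, 0)ᵀ
v_2 = (-2, 0, 0, 3, 0)ᵀ
v_3 = (1, 0, 0, 0, 1)ᵀ

Let N = A − (-3)·I. We want v_3 with N^3 v_3 = 0 but N^2 v_3 ≠ 0; then v_{j-1} := N · v_j for j = 3, …, 2.

Pick v_3 = (1, 0, 0, 0, 1)ᵀ.
Then v_2 = N · v_3 = (-2, 0, 0, 3, 0)ᵀ.
Then v_1 = N · v_2 = (1, 0, 1, -1, 0)ᵀ.

Sanity check: (A − (-3)·I) v_1 = (0, 0, 0, 0, 0)ᵀ = 0. ✓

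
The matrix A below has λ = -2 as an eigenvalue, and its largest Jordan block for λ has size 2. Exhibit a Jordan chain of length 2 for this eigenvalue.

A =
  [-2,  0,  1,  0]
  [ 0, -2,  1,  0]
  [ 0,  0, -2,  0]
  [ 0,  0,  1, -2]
A Jordan chain for λ = -2 of length 2:
v_1 = (1, 1, 0, 1)ᵀ
v_2 = (0, 0, 1, 0)ᵀ

Let N = A − (-2)·I. We want v_2 with N^2 v_2 = 0 but N^1 v_2 ≠ 0; then v_{j-1} := N · v_j for j = 2, …, 2.

Pick v_2 = (0, 0, 1, 0)ᵀ.
Then v_1 = N · v_2 = (1, 1, 0, 1)ᵀ.

Sanity check: (A − (-2)·I) v_1 = (0, 0, 0, 0)ᵀ = 0. ✓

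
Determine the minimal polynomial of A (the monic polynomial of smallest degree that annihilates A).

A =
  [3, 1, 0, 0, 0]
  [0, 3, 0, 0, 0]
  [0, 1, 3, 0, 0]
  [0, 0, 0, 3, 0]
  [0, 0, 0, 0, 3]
x^2 - 6*x + 9

The characteristic polynomial is χ_A(x) = (x - 3)^5, so the eigenvalues are known. The minimal polynomial is
  m_A(x) = Π_λ (x − λ)^{k_λ}
where k_λ is the size of the *largest* Jordan block for λ (equivalently, the smallest k with (A − λI)^k v = 0 for every generalised eigenvector v of λ).

  λ = 3: largest Jordan block has size 2, contributing (x − 3)^2

So m_A(x) = (x - 3)^2 = x^2 - 6*x + 9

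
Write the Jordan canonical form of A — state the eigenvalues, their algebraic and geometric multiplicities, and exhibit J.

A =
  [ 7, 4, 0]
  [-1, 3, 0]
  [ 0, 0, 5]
J_2(5) ⊕ J_1(5)

The characteristic polynomial is
  det(x·I − A) = x^3 - 15*x^2 + 75*x - 125 = (x - 5)^3

Eigenvalues and multiplicities (the geometric multiplicity of λ is n − rank(A − λI), which equals the number of Jordan blocks for λ):
  λ = 5: algebraic multiplicity = 3, geometric multiplicity = 2

Determining the block sizes for each eigenvalue:
  λ = 5: 2 blocks summing to 3 forces exactly one block of size 2 and the rest size 1 → block sizes [2, 1]

Assembling the blocks gives a Jordan form
J =
  [5, 1, 0]
  [0, 5, 0]
  [0, 0, 5]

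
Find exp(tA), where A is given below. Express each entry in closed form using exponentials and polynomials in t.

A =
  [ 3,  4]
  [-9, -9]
e^{tA} =
  [6*t*exp(-3*t) + exp(-3*t), 4*t*exp(-3*t)]
  [-9*t*exp(-3*t), -6*t*exp(-3*t) + exp(-3*t)]

Strategy: write A = P · J · P⁻¹ where J is a Jordan canonical form, so e^{tA} = P · e^{tJ} · P⁻¹, and e^{tJ} can be computed block-by-block.

A has Jordan form
J =
  [-3,  1]
  [ 0, -3]
(up to reordering of blocks).

Per-block formulas:
  For a 2×2 Jordan block J_2(-3): exp(t · J_2(-3)) = e^(-3t)·(I + t·N), where N is the 2×2 nilpotent shift.

After assembling e^{tJ} and conjugating by P, we get:

e^{tA} =
  [6*t*exp(-3*t) + exp(-3*t), 4*t*exp(-3*t)]
  [-9*t*exp(-3*t), -6*t*exp(-3*t) + exp(-3*t)]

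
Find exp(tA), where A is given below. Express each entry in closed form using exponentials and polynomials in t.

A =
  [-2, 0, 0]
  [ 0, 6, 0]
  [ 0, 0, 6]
e^{tA} =
  [exp(-2*t), 0, 0]
  [0, exp(6*t), 0]
  [0, 0, exp(6*t)]

Strategy: write A = P · J · P⁻¹ where J is a Jordan canonical form, so e^{tA} = P · e^{tJ} · P⁻¹, and e^{tJ} can be computed block-by-block.

A has Jordan form
J =
  [-2, 0, 0]
  [ 0, 6, 0]
  [ 0, 0, 6]
(up to reordering of blocks).

Per-block formulas:
  For a 1×1 block at λ = -2: exp(t · [-2]) = [e^(-2t)].
  For a 1×1 block at λ = 6: exp(t · [6]) = [e^(6t)].

After assembling e^{tJ} and conjugating by P, we get:

e^{tA} =
  [exp(-2*t), 0, 0]
  [0, exp(6*t), 0]
  [0, 0, exp(6*t)]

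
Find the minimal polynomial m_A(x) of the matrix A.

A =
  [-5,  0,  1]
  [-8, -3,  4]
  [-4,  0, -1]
x^2 + 6*x + 9

The characteristic polynomial is χ_A(x) = (x + 3)^3, so the eigenvalues are known. The minimal polynomial is
  m_A(x) = Π_λ (x − λ)^{k_λ}
where k_λ is the size of the *largest* Jordan block for λ (equivalently, the smallest k with (A − λI)^k v = 0 for every generalised eigenvector v of λ).

  λ = -3: largest Jordan block has size 2, contributing (x + 3)^2

So m_A(x) = (x + 3)^2 = x^2 + 6*x + 9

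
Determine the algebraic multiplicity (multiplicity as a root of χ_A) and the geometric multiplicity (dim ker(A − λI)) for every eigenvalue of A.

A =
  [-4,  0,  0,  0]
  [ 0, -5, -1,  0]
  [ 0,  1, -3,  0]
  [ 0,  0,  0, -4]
λ = -4: alg = 4, geom = 3

Step 1 — factor the characteristic polynomial to read off the algebraic multiplicities:
  χ_A(x) = (x + 4)^4

Step 2 — compute geometric multiplicities via the rank-nullity identity g(λ) = n − rank(A − λI):
  rank(A − (-4)·I) = 1, so dim ker(A − (-4)·I) = n − 1 = 3

Summary:
  λ = -4: algebraic multiplicity = 4, geometric multiplicity = 3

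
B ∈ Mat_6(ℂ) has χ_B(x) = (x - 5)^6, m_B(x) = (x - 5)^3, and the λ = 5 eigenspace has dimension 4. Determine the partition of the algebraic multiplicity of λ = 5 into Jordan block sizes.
Block sizes for λ = 5: [3, 1, 1, 1]

Step 1 — from the characteristic polynomial, algebraic multiplicity of λ = 5 is 6. From dim ker(B − (5)·I) = 4, there are exactly 4 Jordan blocks for λ = 5.
Step 2 — from the minimal polynomial, the factor (x − 5)^3 tells us the largest block for λ = 5 has size 3.
Step 3 — with total size 6, 4 blocks, and largest block 3, the block sizes (in nonincreasing order) are [3, 1, 1, 1].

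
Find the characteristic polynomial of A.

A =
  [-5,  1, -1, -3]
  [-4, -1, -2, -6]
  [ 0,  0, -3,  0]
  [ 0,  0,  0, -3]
x^4 + 12*x^3 + 54*x^2 + 108*x + 81

Expanding det(x·I − A) (e.g. by cofactor expansion or by noting that A is similar to its Jordan form J, which has the same characteristic polynomial as A) gives
  χ_A(x) = x^4 + 12*x^3 + 54*x^2 + 108*x + 81
which factors as (x + 3)^4. The eigenvalues (with algebraic multiplicities) are λ = -3 with multiplicity 4.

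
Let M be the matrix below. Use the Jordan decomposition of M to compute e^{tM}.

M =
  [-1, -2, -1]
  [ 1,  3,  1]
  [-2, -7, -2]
e^{tM} =
  [t^2/2 - t + 1, 3*t^2/2 - 2*t, t^2/2 - t]
  [t, 3*t + 1, t]
  [-t^2/2 - 2*t, -3*t^2/2 - 7*t, -t^2/2 - 2*t + 1]

Strategy: write M = P · J · P⁻¹ where J is a Jordan canonical form, so e^{tM} = P · e^{tJ} · P⁻¹, and e^{tJ} can be computed block-by-block.

M has Jordan form
J =
  [0, 1, 0]
  [0, 0, 1]
  [0, 0, 0]
(up to reordering of blocks).

Per-block formulas:
  For a 3×3 Jordan block J_3(0): exp(t · J_3(0)) = e^(0t)·(I + t·N + (t^2/2)·N^2), where N is the 3×3 nilpotent shift.

After assembling e^{tJ} and conjugating by P, we get:

e^{tM} =
  [t^2/2 - t + 1, 3*t^2/2 - 2*t, t^2/2 - t]
  [t, 3*t + 1, t]
  [-t^2/2 - 2*t, -3*t^2/2 - 7*t, -t^2/2 - 2*t + 1]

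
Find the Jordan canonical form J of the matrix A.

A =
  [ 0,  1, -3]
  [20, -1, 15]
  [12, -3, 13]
J_2(4) ⊕ J_1(4)

The characteristic polynomial is
  det(x·I − A) = x^3 - 12*x^2 + 48*x - 64 = (x - 4)^3

Eigenvalues and multiplicities (the geometric multiplicity of λ is n − rank(A − λI), which equals the number of Jordan blocks for λ):
  λ = 4: algebraic multiplicity = 3, geometric multiplicity = 2

Determining the block sizes for each eigenvalue:
  λ = 4: 2 blocks summing to 3 forces exactly one block of size 2 and the rest size 1 → block sizes [2, 1]

Assembling the blocks gives a Jordan form
J =
  [4, 1, 0]
  [0, 4, 0]
  [0, 0, 4]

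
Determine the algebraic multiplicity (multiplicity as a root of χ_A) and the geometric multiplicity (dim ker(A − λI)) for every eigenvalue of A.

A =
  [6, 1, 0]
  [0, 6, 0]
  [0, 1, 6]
λ = 6: alg = 3, geom = 2

Step 1 — factor the characteristic polynomial to read off the algebraic multiplicities:
  χ_A(x) = (x - 6)^3

Step 2 — compute geometric multiplicities via the rank-nullity identity g(λ) = n − rank(A − λI):
  rank(A − (6)·I) = 1, so dim ker(A − (6)·I) = n − 1 = 2

Summary:
  λ = 6: algebraic multiplicity = 3, geometric multiplicity = 2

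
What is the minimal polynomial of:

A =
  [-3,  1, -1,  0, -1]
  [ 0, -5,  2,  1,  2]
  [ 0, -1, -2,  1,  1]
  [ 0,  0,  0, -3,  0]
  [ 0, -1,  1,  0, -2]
x^2 + 6*x + 9

The characteristic polynomial is χ_A(x) = (x + 3)^5, so the eigenvalues are known. The minimal polynomial is
  m_A(x) = Π_λ (x − λ)^{k_λ}
where k_λ is the size of the *largest* Jordan block for λ (equivalently, the smallest k with (A − λI)^k v = 0 for every generalised eigenvector v of λ).

  λ = -3: largest Jordan block has size 2, contributing (x + 3)^2

So m_A(x) = (x + 3)^2 = x^2 + 6*x + 9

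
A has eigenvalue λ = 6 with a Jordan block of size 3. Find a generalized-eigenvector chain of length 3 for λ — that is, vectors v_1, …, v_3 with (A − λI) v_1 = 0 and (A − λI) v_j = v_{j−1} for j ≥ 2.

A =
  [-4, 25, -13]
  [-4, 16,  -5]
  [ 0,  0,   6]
A Jordan chain for λ = 6 of length 3:
v_1 = (5, 2, 0)ᵀ
v_2 = (-13, -5, 0)ᵀ
v_3 = (0, 0, 1)ᵀ

Let N = A − (6)·I. We want v_3 with N^3 v_3 = 0 but N^2 v_3 ≠ 0; then v_{j-1} := N · v_j for j = 3, …, 2.

Pick v_3 = (0, 0, 1)ᵀ.
Then v_2 = N · v_3 = (-13, -5, 0)ᵀ.
Then v_1 = N · v_2 = (5, 2, 0)ᵀ.

Sanity check: (A − (6)·I) v_1 = (0, 0, 0)ᵀ = 0. ✓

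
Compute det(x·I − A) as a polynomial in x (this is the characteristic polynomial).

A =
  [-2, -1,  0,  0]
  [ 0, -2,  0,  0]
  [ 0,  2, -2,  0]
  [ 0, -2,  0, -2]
x^4 + 8*x^3 + 24*x^2 + 32*x + 16

Expanding det(x·I − A) (e.g. by cofactor expansion or by noting that A is similar to its Jordan form J, which has the same characteristic polynomial as A) gives
  χ_A(x) = x^4 + 8*x^3 + 24*x^2 + 32*x + 16
which factors as (x + 2)^4. The eigenvalues (with algebraic multiplicities) are λ = -2 with multiplicity 4.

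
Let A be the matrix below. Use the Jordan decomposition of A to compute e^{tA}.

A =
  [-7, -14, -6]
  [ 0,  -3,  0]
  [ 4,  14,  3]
e^{tA} =
  [-2*exp(-t) + 3*exp(-3*t), -7*exp(-t) + 7*exp(-3*t), -3*exp(-t) + 3*exp(-3*t)]
  [0, exp(-3*t), 0]
  [2*exp(-t) - 2*exp(-3*t), 7*exp(-t) - 7*exp(-3*t), 3*exp(-t) - 2*exp(-3*t)]

Strategy: write A = P · J · P⁻¹ where J is a Jordan canonical form, so e^{tA} = P · e^{tJ} · P⁻¹, and e^{tJ} can be computed block-by-block.

A has Jordan form
J =
  [-3,  0,  0]
  [ 0, -3,  0]
  [ 0,  0, -1]
(up to reordering of blocks).

Per-block formulas:
  For a 1×1 block at λ = -1: exp(t · [-1]) = [e^(-1t)].
  For a 1×1 block at λ = -3: exp(t · [-3]) = [e^(-3t)].

After assembling e^{tJ} and conjugating by P, we get:

e^{tA} =
  [-2*exp(-t) + 3*exp(-3*t), -7*exp(-t) + 7*exp(-3*t), -3*exp(-t) + 3*exp(-3*t)]
  [0, exp(-3*t), 0]
  [2*exp(-t) - 2*exp(-3*t), 7*exp(-t) - 7*exp(-3*t), 3*exp(-t) - 2*exp(-3*t)]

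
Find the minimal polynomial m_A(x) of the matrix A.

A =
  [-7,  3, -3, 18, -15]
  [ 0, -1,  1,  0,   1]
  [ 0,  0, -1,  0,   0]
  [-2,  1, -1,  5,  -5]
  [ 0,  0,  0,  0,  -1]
x^3 + 3*x^2 + 3*x + 1

The characteristic polynomial is χ_A(x) = (x + 1)^5, so the eigenvalues are known. The minimal polynomial is
  m_A(x) = Π_λ (x − λ)^{k_λ}
where k_λ is the size of the *largest* Jordan block for λ (equivalently, the smallest k with (A − λI)^k v = 0 for every generalised eigenvector v of λ).

  λ = -1: largest Jordan block has size 3, contributing (x + 1)^3

So m_A(x) = (x + 1)^3 = x^3 + 3*x^2 + 3*x + 1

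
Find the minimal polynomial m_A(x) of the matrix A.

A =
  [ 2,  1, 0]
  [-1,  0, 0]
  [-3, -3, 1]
x^2 - 2*x + 1

The characteristic polynomial is χ_A(x) = (x - 1)^3, so the eigenvalues are known. The minimal polynomial is
  m_A(x) = Π_λ (x − λ)^{k_λ}
where k_λ is the size of the *largest* Jordan block for λ (equivalently, the smallest k with (A − λI)^k v = 0 for every generalised eigenvector v of λ).

  λ = 1: largest Jordan block has size 2, contributing (x − 1)^2

So m_A(x) = (x - 1)^2 = x^2 - 2*x + 1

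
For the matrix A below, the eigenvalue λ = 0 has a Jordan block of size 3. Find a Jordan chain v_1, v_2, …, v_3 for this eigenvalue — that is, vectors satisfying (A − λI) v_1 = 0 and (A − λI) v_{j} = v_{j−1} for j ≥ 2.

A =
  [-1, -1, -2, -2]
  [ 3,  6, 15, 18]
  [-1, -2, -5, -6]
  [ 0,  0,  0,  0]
A Jordan chain for λ = 0 of length 3:
v_1 = (-1, 3, -1, 0)ᵀ
v_2 = (-1, 6, -2, 0)ᵀ
v_3 = (0, 1, 0, 0)ᵀ

Let N = A − (0)·I. We want v_3 with N^3 v_3 = 0 but N^2 v_3 ≠ 0; then v_{j-1} := N · v_j for j = 3, …, 2.

Pick v_3 = (0, 1, 0, 0)ᵀ.
Then v_2 = N · v_3 = (-1, 6, -2, 0)ᵀ.
Then v_1 = N · v_2 = (-1, 3, -1, 0)ᵀ.

Sanity check: (A − (0)·I) v_1 = (0, 0, 0, 0)ᵀ = 0. ✓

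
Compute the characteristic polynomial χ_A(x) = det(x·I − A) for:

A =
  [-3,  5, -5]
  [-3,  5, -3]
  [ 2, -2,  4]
x^3 - 6*x^2 + 12*x - 8

Expanding det(x·I − A) (e.g. by cofactor expansion or by noting that A is similar to its Jordan form J, which has the same characteristic polynomial as A) gives
  χ_A(x) = x^3 - 6*x^2 + 12*x - 8
which factors as (x - 2)^3. The eigenvalues (with algebraic multiplicities) are λ = 2 with multiplicity 3.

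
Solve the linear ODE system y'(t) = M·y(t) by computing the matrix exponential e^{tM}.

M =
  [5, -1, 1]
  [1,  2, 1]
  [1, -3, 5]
e^{tM} =
  [t^2*exp(4*t)/2 + t*exp(4*t) + exp(4*t), -t^2*exp(4*t) - t*exp(4*t), t^2*exp(4*t)/2 + t*exp(4*t)]
  [t*exp(4*t), -2*t*exp(4*t) + exp(4*t), t*exp(4*t)]
  [-t^2*exp(4*t)/2 + t*exp(4*t), t^2*exp(4*t) - 3*t*exp(4*t), -t^2*exp(4*t)/2 + t*exp(4*t) + exp(4*t)]

Strategy: write M = P · J · P⁻¹ where J is a Jordan canonical form, so e^{tM} = P · e^{tJ} · P⁻¹, and e^{tJ} can be computed block-by-block.

M has Jordan form
J =
  [4, 1, 0]
  [0, 4, 1]
  [0, 0, 4]
(up to reordering of blocks).

Per-block formulas:
  For a 3×3 Jordan block J_3(4): exp(t · J_3(4)) = e^(4t)·(I + t·N + (t^2/2)·N^2), where N is the 3×3 nilpotent shift.

After assembling e^{tJ} and conjugating by P, we get:

e^{tM} =
  [t^2*exp(4*t)/2 + t*exp(4*t) + exp(4*t), -t^2*exp(4*t) - t*exp(4*t), t^2*exp(4*t)/2 + t*exp(4*t)]
  [t*exp(4*t), -2*t*exp(4*t) + exp(4*t), t*exp(4*t)]
  [-t^2*exp(4*t)/2 + t*exp(4*t), t^2*exp(4*t) - 3*t*exp(4*t), -t^2*exp(4*t)/2 + t*exp(4*t) + exp(4*t)]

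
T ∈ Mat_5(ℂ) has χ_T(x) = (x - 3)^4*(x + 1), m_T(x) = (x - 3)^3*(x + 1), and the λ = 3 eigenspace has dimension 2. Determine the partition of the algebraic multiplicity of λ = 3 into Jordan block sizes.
Block sizes for λ = 3: [3, 1]

Step 1 — from the characteristic polynomial, algebraic multiplicity of λ = 3 is 4. From dim ker(T − (3)·I) = 2, there are exactly 2 Jordan blocks for λ = 3.
Step 2 — from the minimal polynomial, the factor (x − 3)^3 tells us the largest block for λ = 3 has size 3.
Step 3 — with total size 4, 2 blocks, and largest block 3, the block sizes (in nonincreasing order) are [3, 1].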